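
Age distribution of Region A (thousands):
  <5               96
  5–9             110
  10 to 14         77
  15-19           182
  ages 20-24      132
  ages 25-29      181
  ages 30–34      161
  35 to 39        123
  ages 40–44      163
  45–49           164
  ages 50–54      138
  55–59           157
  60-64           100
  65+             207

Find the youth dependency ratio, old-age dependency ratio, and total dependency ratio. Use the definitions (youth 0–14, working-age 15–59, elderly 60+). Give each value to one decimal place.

0–14: 96 + 110 + 77 = 283
15–59: 182 + 132 + 181 + 161 + 123 + 163 + 164 + 138 + 157 = 1401
60+: 100 + 207 = 307
Youth dependency ratio = 283 / 1401 × 100 = 20.2
Old-age dependency ratio = 307 / 1401 × 100 = 21.9
Total dependency ratio = (283 + 307) / 1401 × 100 = 590 / 1401 × 100 = 42.1

Youth dependency ratio: 20.2
Old-age dependency ratio: 21.9
Total dependency ratio: 42.1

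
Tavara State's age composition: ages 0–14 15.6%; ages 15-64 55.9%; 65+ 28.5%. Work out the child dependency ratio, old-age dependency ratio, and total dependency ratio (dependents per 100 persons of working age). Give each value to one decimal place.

Youth dependency ratio = 15.6 / 55.9 × 100 = 27.9
Old-age dependency ratio = 28.5 / 55.9 × 100 = 51.0
Total dependency ratio = (15.6 + 28.5) / 55.9 × 100 = 44.1 / 55.9 × 100 = 78.9

Youth dependency ratio: 27.9
Old-age dependency ratio: 51.0
Total dependency ratio: 78.9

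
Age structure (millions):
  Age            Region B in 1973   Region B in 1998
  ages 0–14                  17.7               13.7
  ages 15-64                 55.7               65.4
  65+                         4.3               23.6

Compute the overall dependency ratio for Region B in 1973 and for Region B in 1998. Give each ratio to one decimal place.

Region B in 1973: 39.5
Region B in 1998: 57.0

Region B in 1973: (17.7 + 4.3) / 55.7 × 100 = 22.0 / 55.7 × 100 = 39.5
Region B in 1998: (13.7 + 23.6) / 65.4 × 100 = 37.3 / 65.4 × 100 = 57.0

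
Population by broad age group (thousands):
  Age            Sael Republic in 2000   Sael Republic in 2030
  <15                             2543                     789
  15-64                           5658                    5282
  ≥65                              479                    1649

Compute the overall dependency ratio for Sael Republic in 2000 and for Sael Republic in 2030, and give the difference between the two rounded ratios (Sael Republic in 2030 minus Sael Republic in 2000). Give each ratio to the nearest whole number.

Sael Republic in 2000: (2543 + 479) / 5658 × 100 = 3022 / 5658 × 100 = 53
Sael Republic in 2030: (789 + 1649) / 5282 × 100 = 2438 / 5282 × 100 = 46

Sael Republic in 2000: 53
Sael Republic in 2030: 46
Difference: -7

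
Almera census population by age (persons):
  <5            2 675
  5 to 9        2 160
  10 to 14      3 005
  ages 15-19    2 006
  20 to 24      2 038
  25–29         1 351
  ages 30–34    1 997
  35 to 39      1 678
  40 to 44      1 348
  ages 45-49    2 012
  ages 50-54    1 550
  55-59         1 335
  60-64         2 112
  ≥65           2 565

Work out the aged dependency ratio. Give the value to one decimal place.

Old-age dependency ratio: 14.7

0–14: 2 675 + 2 160 + 3 005 = 7 840
15–64: 2 006 + 2 038 + 1 351 + 1 997 + 1 678 + 1 348 + 2 012 + 1 550 + 1 335 + 2 112 = 17 427
65+: 2 565
Old-age dependency ratio = 2 565 / 17 427 × 100 = 14.7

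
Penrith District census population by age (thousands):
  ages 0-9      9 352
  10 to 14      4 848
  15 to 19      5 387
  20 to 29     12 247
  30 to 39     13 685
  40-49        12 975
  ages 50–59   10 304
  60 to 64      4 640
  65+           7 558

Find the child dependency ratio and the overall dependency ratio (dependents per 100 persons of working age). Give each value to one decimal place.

0–14: 9 352 + 4 848 = 14 200
15–64: 5 387 + 12 247 + 13 685 + 12 975 + 10 304 + 4 640 = 59 238
65+: 7 558
Youth dependency ratio = 14 200 / 59 238 × 100 = 24.0
Total dependency ratio = (14 200 + 7 558) / 59 238 × 100 = 21 758 / 59 238 × 100 = 36.7

Youth dependency ratio: 24.0
Total dependency ratio: 36.7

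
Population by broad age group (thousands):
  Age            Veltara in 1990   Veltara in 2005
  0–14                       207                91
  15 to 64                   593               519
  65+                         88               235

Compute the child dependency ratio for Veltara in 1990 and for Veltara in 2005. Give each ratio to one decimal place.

Veltara in 1990: 34.9
Veltara in 2005: 17.5

Veltara in 1990: 207 / 593 × 100 = 34.9
Veltara in 2005: 91 / 519 × 100 = 17.5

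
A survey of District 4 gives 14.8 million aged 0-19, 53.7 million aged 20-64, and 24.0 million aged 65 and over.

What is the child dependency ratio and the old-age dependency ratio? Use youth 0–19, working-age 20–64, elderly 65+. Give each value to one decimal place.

Youth dependency ratio: 27.6
Old-age dependency ratio: 44.7

Youth dependency ratio = 14.8 / 53.7 × 100 = 27.6
Old-age dependency ratio = 24.0 / 53.7 × 100 = 44.7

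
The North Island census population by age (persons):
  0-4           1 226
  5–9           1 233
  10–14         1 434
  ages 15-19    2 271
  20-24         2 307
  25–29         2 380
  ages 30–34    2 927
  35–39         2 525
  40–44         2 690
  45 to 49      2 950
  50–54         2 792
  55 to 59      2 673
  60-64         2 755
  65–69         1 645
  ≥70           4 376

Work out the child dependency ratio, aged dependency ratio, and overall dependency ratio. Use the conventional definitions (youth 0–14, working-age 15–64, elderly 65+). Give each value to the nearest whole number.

Youth dependency ratio: 15
Old-age dependency ratio: 23
Total dependency ratio: 38

0–14: 1 226 + 1 233 + 1 434 = 3 893
15–64: 2 271 + 2 307 + 2 380 + 2 927 + 2 525 + 2 690 + 2 950 + 2 792 + 2 673 + 2 755 = 26 270
65+: 1 645 + 4 376 = 6 021
Youth dependency ratio = 3 893 / 26 270 × 100 = 15
Old-age dependency ratio = 6 021 / 26 270 × 100 = 23
Total dependency ratio = (3 893 + 6 021) / 26 270 × 100 = 9 914 / 26 270 × 100 = 38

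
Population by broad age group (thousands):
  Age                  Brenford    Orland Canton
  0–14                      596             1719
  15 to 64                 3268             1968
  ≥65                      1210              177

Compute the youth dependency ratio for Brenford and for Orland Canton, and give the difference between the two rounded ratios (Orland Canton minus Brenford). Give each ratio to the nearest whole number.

Brenford: 18
Orland Canton: 87
Difference: +69

Brenford: 596 / 3268 × 100 = 18
Orland Canton: 1719 / 1968 × 100 = 87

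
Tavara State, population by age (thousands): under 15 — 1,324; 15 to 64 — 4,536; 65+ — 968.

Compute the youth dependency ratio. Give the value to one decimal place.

Youth dependency ratio = 1,324 / 4,536 × 100 = 29.2

Youth dependency ratio: 29.2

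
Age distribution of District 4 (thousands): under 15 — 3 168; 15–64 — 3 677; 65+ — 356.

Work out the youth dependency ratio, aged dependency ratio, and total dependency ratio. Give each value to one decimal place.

Youth dependency ratio: 86.2
Old-age dependency ratio: 9.7
Total dependency ratio: 95.8

Youth dependency ratio = 3 168 / 3 677 × 100 = 86.2
Old-age dependency ratio = 356 / 3 677 × 100 = 9.7
Total dependency ratio = (3 168 + 356) / 3 677 × 100 = 3 524 / 3 677 × 100 = 95.8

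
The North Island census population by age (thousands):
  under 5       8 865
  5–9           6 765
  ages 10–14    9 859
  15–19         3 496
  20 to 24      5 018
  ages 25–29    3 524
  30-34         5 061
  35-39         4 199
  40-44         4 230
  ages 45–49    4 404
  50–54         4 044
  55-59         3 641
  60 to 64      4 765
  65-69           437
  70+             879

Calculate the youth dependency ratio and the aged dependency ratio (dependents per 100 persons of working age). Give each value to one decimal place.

0–14: 8 865 + 6 765 + 9 859 = 25 489
15–64: 3 496 + 5 018 + 3 524 + 5 061 + 4 199 + 4 230 + 4 404 + 4 044 + 3 641 + 4 765 = 42 382
65+: 437 + 879 = 1 316
Youth dependency ratio = 25 489 / 42 382 × 100 = 60.1
Old-age dependency ratio = 1 316 / 42 382 × 100 = 3.1

Youth dependency ratio: 60.1
Old-age dependency ratio: 3.1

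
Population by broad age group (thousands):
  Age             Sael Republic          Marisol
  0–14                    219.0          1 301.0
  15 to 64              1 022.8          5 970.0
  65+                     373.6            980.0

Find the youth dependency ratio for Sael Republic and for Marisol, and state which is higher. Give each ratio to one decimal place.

Sael Republic: 21.4
Marisol: 21.8
Higher: Marisol

Sael Republic: 219.0 / 1 022.8 × 100 = 21.4
Marisol: 1 301.0 / 5 970.0 × 100 = 21.8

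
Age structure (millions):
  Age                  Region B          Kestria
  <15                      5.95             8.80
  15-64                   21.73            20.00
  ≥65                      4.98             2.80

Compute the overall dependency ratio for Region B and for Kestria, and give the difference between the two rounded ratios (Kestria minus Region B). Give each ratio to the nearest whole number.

Region B: (5.95 + 4.98) / 21.73 × 100 = 10.93 / 21.73 × 100 = 50
Kestria: (8.80 + 2.80) / 20.00 × 100 = 11.60 / 20.00 × 100 = 58

Region B: 50
Kestria: 58
Difference: +8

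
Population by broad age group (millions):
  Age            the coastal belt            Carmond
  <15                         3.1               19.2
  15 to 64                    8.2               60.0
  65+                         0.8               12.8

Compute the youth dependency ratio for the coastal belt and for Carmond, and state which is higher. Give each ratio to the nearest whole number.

the coastal belt: 38
Carmond: 32
Higher: the coastal belt

the coastal belt: 3.1 / 8.2 × 100 = 38
Carmond: 19.2 / 60.0 × 100 = 32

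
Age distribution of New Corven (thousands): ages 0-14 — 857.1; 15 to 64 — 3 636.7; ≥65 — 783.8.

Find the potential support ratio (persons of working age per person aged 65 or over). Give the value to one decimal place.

Potential support ratio: 4.6

Potential support ratio = 3 636.7 / 783.8 = 4.6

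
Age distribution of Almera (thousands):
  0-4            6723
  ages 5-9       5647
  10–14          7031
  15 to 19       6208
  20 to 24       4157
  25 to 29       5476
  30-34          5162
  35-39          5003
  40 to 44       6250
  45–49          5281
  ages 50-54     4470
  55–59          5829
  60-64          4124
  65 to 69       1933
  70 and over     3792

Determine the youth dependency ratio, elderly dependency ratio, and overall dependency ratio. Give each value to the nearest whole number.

0–14: 6723 + 5647 + 7031 = 19401
15–64: 6208 + 4157 + 5476 + 5162 + 5003 + 6250 + 5281 + 4470 + 5829 + 4124 = 51960
65+: 1933 + 3792 = 5725
Youth dependency ratio = 19401 / 51960 × 100 = 37
Old-age dependency ratio = 5725 / 51960 × 100 = 11
Total dependency ratio = (19401 + 5725) / 51960 × 100 = 25126 / 51960 × 100 = 48

Youth dependency ratio: 37
Old-age dependency ratio: 11
Total dependency ratio: 48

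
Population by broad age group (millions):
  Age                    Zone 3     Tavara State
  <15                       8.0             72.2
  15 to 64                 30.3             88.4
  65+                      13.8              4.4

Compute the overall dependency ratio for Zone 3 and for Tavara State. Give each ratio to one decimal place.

Zone 3: 71.9
Tavara State: 86.7

Zone 3: (8.0 + 13.8) / 30.3 × 100 = 21.8 / 30.3 × 100 = 71.9
Tavara State: (72.2 + 4.4) / 88.4 × 100 = 76.6 / 88.4 × 100 = 86.7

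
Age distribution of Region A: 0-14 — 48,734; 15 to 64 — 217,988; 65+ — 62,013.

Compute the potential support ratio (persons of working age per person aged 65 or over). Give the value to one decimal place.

Potential support ratio: 3.5

Potential support ratio = 217,988 / 62,013 = 3.5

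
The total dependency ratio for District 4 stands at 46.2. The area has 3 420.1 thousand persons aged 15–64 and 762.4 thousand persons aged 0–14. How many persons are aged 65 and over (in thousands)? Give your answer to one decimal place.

Aged 65 and over: 817.7

Total dependency ratio = (youth + elderly) / working-age × 100
46.2 = (762.4 + E) / 3 420.1 × 100
⇒ 817.7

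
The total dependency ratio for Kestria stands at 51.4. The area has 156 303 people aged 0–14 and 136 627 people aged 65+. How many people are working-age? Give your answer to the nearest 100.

Working-age: 569 900

Total dependency ratio = (youth + elderly) / working-age × 100
51.4 = (156 303 + 136 627) / W × 100
⇒ 569 900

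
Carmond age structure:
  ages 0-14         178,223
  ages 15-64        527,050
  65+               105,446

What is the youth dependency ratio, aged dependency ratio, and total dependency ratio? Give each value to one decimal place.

Youth dependency ratio = 178,223 / 527,050 × 100 = 33.8
Old-age dependency ratio = 105,446 / 527,050 × 100 = 20.0
Total dependency ratio = (178,223 + 105,446) / 527,050 × 100 = 283,669 / 527,050 × 100 = 53.8

Youth dependency ratio: 33.8
Old-age dependency ratio: 20.0
Total dependency ratio: 53.8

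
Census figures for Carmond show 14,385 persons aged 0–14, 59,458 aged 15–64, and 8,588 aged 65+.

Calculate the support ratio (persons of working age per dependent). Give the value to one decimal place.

Support ratio: 2.6

Support ratio = 59,458 / (14,385 + 8,588) = 59,458 / 22,973 = 2.6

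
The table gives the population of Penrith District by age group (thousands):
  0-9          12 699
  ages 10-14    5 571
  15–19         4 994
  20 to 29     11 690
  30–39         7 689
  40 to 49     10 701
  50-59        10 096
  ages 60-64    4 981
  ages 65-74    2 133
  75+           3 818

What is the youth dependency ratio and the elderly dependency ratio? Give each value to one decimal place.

Youth dependency ratio: 36.4
Old-age dependency ratio: 11.9

0–14: 12 699 + 5 571 = 18 270
15–64: 4 994 + 11 690 + 7 689 + 10 701 + 10 096 + 4 981 = 50 151
65+: 2 133 + 3 818 = 5 951
Youth dependency ratio = 18 270 / 50 151 × 100 = 36.4
Old-age dependency ratio = 5 951 / 50 151 × 100 = 11.9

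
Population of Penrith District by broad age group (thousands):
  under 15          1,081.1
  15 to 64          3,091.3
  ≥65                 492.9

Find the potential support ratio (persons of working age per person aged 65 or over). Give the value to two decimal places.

Potential support ratio: 6.27

Potential support ratio = 3,091.3 / 492.9 = 6.27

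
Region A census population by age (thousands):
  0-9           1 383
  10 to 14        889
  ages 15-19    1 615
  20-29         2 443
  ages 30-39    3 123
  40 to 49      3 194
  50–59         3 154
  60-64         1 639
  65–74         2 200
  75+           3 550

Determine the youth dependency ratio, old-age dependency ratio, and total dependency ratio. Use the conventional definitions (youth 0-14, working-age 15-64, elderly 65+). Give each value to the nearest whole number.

Youth dependency ratio: 15
Old-age dependency ratio: 38
Total dependency ratio: 53

0–14: 1 383 + 889 = 2 272
15–64: 1 615 + 2 443 + 3 123 + 3 194 + 3 154 + 1 639 = 15 168
65+: 2 200 + 3 550 = 5 750
Youth dependency ratio = 2 272 / 15 168 × 100 = 15
Old-age dependency ratio = 5 750 / 15 168 × 100 = 38
Total dependency ratio = (2 272 + 5 750) / 15 168 × 100 = 8 022 / 15 168 × 100 = 53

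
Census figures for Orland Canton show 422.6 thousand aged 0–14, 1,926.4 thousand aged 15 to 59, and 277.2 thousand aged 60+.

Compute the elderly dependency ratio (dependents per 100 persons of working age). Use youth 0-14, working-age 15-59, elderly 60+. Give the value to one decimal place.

Old-age dependency ratio = 277.2 / 1,926.4 × 100 = 14.4

Old-age dependency ratio: 14.4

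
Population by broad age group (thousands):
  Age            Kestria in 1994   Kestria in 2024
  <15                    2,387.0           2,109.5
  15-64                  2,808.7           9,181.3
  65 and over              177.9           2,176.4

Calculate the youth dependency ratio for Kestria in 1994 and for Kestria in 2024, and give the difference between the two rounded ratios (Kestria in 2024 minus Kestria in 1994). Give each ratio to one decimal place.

Kestria in 1994: 2,387.0 / 2,808.7 × 100 = 85.0
Kestria in 2024: 2,109.5 / 9,181.3 × 100 = 23.0

Kestria in 1994: 85.0
Kestria in 2024: 23.0
Difference: -62.0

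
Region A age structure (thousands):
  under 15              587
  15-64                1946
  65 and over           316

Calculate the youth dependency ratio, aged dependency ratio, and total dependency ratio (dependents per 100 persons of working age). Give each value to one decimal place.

Youth dependency ratio = 587 / 1946 × 100 = 30.2
Old-age dependency ratio = 316 / 1946 × 100 = 16.2
Total dependency ratio = (587 + 316) / 1946 × 100 = 903 / 1946 × 100 = 46.4

Youth dependency ratio: 30.2
Old-age dependency ratio: 16.2
Total dependency ratio: 46.4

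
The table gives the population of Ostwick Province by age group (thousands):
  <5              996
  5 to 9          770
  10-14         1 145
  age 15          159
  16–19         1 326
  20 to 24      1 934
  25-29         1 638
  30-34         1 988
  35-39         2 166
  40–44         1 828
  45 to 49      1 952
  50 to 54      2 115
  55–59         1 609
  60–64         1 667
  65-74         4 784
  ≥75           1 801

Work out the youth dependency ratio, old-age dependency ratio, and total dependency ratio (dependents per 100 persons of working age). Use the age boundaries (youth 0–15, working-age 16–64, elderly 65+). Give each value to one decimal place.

Youth dependency ratio: 16.8
Old-age dependency ratio: 36.1
Total dependency ratio: 53.0

0–15: 996 + 770 + 1 145 + 159 = 3 070
16–64: 1 326 + 1 934 + 1 638 + 1 988 + 2 166 + 1 828 + 1 952 + 2 115 + 1 609 + 1 667 = 18 223
65+: 4 784 + 1 801 = 6 585
Youth dependency ratio = 3 070 / 18 223 × 100 = 16.8
Old-age dependency ratio = 6 585 / 18 223 × 100 = 36.1
Total dependency ratio = (3 070 + 6 585) / 18 223 × 100 = 9 655 / 18 223 × 100 = 53.0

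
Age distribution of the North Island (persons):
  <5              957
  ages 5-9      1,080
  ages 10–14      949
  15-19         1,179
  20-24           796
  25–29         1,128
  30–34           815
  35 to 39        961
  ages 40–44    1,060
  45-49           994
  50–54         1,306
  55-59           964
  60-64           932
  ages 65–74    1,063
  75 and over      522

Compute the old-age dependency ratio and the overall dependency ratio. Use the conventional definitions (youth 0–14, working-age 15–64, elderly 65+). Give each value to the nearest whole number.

0–14: 957 + 1,080 + 949 = 2,986
15–64: 1,179 + 796 + 1,128 + 815 + 961 + 1,060 + 994 + 1,306 + 964 + 932 = 10,135
65+: 1,063 + 522 = 1,585
Old-age dependency ratio = 1,585 / 10,135 × 100 = 16
Total dependency ratio = (2,986 + 1,585) / 10,135 × 100 = 4,571 / 10,135 × 100 = 45

Old-age dependency ratio: 16
Total dependency ratio: 45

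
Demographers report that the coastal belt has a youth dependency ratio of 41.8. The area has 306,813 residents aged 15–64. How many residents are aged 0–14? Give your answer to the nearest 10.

Youth dependency ratio = youth / working-age × 100
41.8 = Y / 306,813 × 100
⇒ 128,250

Aged 0–14: 128,250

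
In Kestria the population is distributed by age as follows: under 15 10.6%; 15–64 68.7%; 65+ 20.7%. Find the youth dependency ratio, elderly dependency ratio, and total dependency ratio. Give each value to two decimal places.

Youth dependency ratio = 10.6 / 68.7 × 100 = 15.43
Old-age dependency ratio = 20.7 / 68.7 × 100 = 30.13
Total dependency ratio = (10.6 + 20.7) / 68.7 × 100 = 31.3 / 68.7 × 100 = 45.56

Youth dependency ratio: 15.43
Old-age dependency ratio: 30.13
Total dependency ratio: 45.56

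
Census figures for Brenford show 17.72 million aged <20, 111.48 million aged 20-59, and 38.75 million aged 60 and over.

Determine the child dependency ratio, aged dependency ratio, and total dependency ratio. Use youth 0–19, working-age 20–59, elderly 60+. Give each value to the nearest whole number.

Youth dependency ratio = 17.72 / 111.48 × 100 = 16
Old-age dependency ratio = 38.75 / 111.48 × 100 = 35
Total dependency ratio = (17.72 + 38.75) / 111.48 × 100 = 56.47 / 111.48 × 100 = 51

Youth dependency ratio: 16
Old-age dependency ratio: 35
Total dependency ratio: 51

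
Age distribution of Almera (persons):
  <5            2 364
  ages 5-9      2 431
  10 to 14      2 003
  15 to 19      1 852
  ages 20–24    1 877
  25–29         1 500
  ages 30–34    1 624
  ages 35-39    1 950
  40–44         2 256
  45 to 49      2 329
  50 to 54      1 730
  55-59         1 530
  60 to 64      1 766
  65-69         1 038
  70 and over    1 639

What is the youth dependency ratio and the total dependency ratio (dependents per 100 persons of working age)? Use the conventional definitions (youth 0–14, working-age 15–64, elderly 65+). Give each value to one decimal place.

0–14: 2 364 + 2 431 + 2 003 = 6 798
15–64: 1 852 + 1 877 + 1 500 + 1 624 + 1 950 + 2 256 + 2 329 + 1 730 + 1 530 + 1 766 = 18 414
65+: 1 038 + 1 639 = 2 677
Youth dependency ratio = 6 798 / 18 414 × 100 = 36.9
Total dependency ratio = (6 798 + 2 677) / 18 414 × 100 = 9 475 / 18 414 × 100 = 51.5

Youth dependency ratio: 36.9
Total dependency ratio: 51.5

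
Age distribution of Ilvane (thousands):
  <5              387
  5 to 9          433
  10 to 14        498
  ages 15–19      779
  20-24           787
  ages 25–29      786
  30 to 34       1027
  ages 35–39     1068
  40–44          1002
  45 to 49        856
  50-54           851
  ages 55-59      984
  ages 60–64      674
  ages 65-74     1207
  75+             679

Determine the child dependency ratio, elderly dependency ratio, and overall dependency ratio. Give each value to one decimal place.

Youth dependency ratio: 15.0
Old-age dependency ratio: 21.4
Total dependency ratio: 36.4

0–14: 387 + 433 + 498 = 1318
15–64: 779 + 787 + 786 + 1027 + 1068 + 1002 + 856 + 851 + 984 + 674 = 8814
65+: 1207 + 679 = 1886
Youth dependency ratio = 1318 / 8814 × 100 = 15.0
Old-age dependency ratio = 1886 / 8814 × 100 = 21.4
Total dependency ratio = (1318 + 1886) / 8814 × 100 = 3204 / 8814 × 100 = 36.4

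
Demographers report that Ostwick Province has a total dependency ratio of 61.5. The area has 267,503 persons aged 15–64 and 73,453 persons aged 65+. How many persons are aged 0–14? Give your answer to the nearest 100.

Total dependency ratio = (youth + elderly) / working-age × 100
61.5 = (Y + 73,453) / 267,503 × 100
⇒ 91,100

Aged 0–14: 91,100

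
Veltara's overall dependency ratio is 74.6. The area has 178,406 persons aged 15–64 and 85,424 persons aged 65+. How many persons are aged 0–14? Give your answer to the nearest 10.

Aged 0–14: 47,670

Total dependency ratio = (youth + elderly) / working-age × 100
74.6 = (Y + 85,424) / 178,406 × 100
⇒ 47,670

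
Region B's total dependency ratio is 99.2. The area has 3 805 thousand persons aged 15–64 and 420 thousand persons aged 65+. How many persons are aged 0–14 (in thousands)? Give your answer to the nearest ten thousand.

Aged 0–14: 3 350

Total dependency ratio = (youth + elderly) / working-age × 100
99.2 = (Y + 420) / 3 805 × 100
⇒ 3 350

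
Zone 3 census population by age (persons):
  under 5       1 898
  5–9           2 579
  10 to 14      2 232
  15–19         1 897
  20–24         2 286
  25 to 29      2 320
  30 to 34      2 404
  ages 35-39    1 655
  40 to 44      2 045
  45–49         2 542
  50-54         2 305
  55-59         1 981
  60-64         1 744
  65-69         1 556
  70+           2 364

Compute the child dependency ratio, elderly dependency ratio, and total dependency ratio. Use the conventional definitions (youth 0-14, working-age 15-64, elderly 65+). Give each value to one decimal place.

0–14: 1 898 + 2 579 + 2 232 = 6 709
15–64: 1 897 + 2 286 + 2 320 + 2 404 + 1 655 + 2 045 + 2 542 + 2 305 + 1 981 + 1 744 = 21 179
65+: 1 556 + 2 364 = 3 920
Youth dependency ratio = 6 709 / 21 179 × 100 = 31.7
Old-age dependency ratio = 3 920 / 21 179 × 100 = 18.5
Total dependency ratio = (6 709 + 3 920) / 21 179 × 100 = 10 629 / 21 179 × 100 = 50.2

Youth dependency ratio: 31.7
Old-age dependency ratio: 18.5
Total dependency ratio: 50.2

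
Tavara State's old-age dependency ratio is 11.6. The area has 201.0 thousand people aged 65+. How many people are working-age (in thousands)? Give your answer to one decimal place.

Working-age: 1732.8

Old-age dependency ratio = elderly / working-age × 100
11.6 = 201.0 / W × 100
⇒ 1732.8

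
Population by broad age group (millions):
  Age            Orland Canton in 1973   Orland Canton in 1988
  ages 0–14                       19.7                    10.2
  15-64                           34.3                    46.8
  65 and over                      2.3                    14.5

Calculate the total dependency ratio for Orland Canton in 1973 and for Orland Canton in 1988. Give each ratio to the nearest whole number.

Orland Canton in 1973: 64
Orland Canton in 1988: 53

Orland Canton in 1973: (19.7 + 2.3) / 34.3 × 100 = 22.0 / 34.3 × 100 = 64
Orland Canton in 1988: (10.2 + 14.5) / 46.8 × 100 = 24.7 / 46.8 × 100 = 53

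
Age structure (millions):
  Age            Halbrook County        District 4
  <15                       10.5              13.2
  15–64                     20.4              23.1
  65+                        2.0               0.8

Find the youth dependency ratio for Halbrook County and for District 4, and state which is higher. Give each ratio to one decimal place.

Halbrook County: 10.5 / 20.4 × 100 = 51.5
District 4: 13.2 / 23.1 × 100 = 57.1

Halbrook County: 51.5
District 4: 57.1
Higher: District 4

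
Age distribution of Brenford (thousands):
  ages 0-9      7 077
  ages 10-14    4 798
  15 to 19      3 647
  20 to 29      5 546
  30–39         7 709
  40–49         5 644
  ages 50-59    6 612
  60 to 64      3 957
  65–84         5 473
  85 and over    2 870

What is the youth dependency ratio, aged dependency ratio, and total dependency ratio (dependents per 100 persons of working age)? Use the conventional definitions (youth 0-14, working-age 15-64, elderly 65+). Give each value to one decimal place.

Youth dependency ratio: 35.9
Old-age dependency ratio: 25.2
Total dependency ratio: 61.1

0–14: 7 077 + 4 798 = 11 875
15–64: 3 647 + 5 546 + 7 709 + 5 644 + 6 612 + 3 957 = 33 115
65+: 5 473 + 2 870 = 8 343
Youth dependency ratio = 11 875 / 33 115 × 100 = 35.9
Old-age dependency ratio = 8 343 / 33 115 × 100 = 25.2
Total dependency ratio = (11 875 + 8 343) / 33 115 × 100 = 20 218 / 33 115 × 100 = 61.1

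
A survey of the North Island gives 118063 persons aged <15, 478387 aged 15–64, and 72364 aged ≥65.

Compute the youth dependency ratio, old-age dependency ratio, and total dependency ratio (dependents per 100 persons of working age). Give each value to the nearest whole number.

Youth dependency ratio: 25
Old-age dependency ratio: 15
Total dependency ratio: 40

Youth dependency ratio = 118063 / 478387 × 100 = 25
Old-age dependency ratio = 72364 / 478387 × 100 = 15
Total dependency ratio = (118063 + 72364) / 478387 × 100 = 190427 / 478387 × 100 = 40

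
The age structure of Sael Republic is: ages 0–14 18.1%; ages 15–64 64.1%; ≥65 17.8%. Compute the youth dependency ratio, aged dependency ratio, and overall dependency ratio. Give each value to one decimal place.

Youth dependency ratio = 18.1 / 64.1 × 100 = 28.2
Old-age dependency ratio = 17.8 / 64.1 × 100 = 27.8
Total dependency ratio = (18.1 + 17.8) / 64.1 × 100 = 35.9 / 64.1 × 100 = 56.0

Youth dependency ratio: 28.2
Old-age dependency ratio: 27.8
Total dependency ratio: 56.0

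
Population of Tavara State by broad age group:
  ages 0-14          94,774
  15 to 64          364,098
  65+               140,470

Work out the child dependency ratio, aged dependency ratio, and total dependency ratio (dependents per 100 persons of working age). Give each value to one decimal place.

Youth dependency ratio: 26.0
Old-age dependency ratio: 38.6
Total dependency ratio: 64.6

Youth dependency ratio = 94,774 / 364,098 × 100 = 26.0
Old-age dependency ratio = 140,470 / 364,098 × 100 = 38.6
Total dependency ratio = (94,774 + 140,470) / 364,098 × 100 = 235,244 / 364,098 × 100 = 64.6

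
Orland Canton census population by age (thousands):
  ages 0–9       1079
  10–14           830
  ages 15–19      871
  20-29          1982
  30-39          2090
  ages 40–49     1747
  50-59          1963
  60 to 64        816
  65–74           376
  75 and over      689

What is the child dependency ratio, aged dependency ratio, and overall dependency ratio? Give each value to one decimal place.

Youth dependency ratio: 20.2
Old-age dependency ratio: 11.2
Total dependency ratio: 31.4

0–14: 1079 + 830 = 1909
15–64: 871 + 1982 + 2090 + 1747 + 1963 + 816 = 9469
65+: 376 + 689 = 1065
Youth dependency ratio = 1909 / 9469 × 100 = 20.2
Old-age dependency ratio = 1065 / 9469 × 100 = 11.2
Total dependency ratio = (1909 + 1065) / 9469 × 100 = 2974 / 9469 × 100 = 31.4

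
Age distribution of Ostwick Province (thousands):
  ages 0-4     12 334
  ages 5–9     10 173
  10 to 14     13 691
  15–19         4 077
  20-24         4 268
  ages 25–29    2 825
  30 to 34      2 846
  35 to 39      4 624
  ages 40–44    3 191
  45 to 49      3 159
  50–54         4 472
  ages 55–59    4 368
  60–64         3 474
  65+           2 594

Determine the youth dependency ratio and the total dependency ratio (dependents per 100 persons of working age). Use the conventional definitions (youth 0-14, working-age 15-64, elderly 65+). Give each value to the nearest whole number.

Youth dependency ratio: 97
Total dependency ratio: 104

0–14: 12 334 + 10 173 + 13 691 = 36 198
15–64: 4 077 + 4 268 + 2 825 + 2 846 + 4 624 + 3 191 + 3 159 + 4 472 + 4 368 + 3 474 = 37 304
65+: 2 594
Youth dependency ratio = 36 198 / 37 304 × 100 = 97
Total dependency ratio = (36 198 + 2 594) / 37 304 × 100 = 38 792 / 37 304 × 100 = 104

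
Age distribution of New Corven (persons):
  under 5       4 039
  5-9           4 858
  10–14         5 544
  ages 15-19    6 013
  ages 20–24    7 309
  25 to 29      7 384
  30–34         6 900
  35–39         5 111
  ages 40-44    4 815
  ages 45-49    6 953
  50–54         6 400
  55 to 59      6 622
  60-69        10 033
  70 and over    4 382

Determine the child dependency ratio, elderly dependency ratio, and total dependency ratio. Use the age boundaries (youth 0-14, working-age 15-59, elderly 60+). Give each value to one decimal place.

0–14: 4 039 + 4 858 + 5 544 = 14 441
15–59: 6 013 + 7 309 + 7 384 + 6 900 + 5 111 + 4 815 + 6 953 + 6 400 + 6 622 = 57 507
60+: 10 033 + 4 382 = 14 415
Youth dependency ratio = 14 441 / 57 507 × 100 = 25.1
Old-age dependency ratio = 14 415 / 57 507 × 100 = 25.1
Total dependency ratio = (14 441 + 14 415) / 57 507 × 100 = 28 856 / 57 507 × 100 = 50.2

Youth dependency ratio: 25.1
Old-age dependency ratio: 25.1
Total dependency ratio: 50.2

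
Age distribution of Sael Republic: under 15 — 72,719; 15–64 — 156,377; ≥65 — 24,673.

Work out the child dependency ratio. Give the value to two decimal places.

Youth dependency ratio: 46.50

Youth dependency ratio = 72,719 / 156,377 × 100 = 46.50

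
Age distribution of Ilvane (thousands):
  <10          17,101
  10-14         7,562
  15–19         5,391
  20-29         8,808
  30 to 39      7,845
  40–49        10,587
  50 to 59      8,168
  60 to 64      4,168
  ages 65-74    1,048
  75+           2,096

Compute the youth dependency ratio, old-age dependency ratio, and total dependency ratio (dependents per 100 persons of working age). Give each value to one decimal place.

0–14: 17,101 + 7,562 = 24,663
15–64: 5,391 + 8,808 + 7,845 + 10,587 + 8,168 + 4,168 = 44,967
65+: 1,048 + 2,096 = 3,144
Youth dependency ratio = 24,663 / 44,967 × 100 = 54.8
Old-age dependency ratio = 3,144 / 44,967 × 100 = 7.0
Total dependency ratio = (24,663 + 3,144) / 44,967 × 100 = 27,807 / 44,967 × 100 = 61.8

Youth dependency ratio: 54.8
Old-age dependency ratio: 7.0
Total dependency ratio: 61.8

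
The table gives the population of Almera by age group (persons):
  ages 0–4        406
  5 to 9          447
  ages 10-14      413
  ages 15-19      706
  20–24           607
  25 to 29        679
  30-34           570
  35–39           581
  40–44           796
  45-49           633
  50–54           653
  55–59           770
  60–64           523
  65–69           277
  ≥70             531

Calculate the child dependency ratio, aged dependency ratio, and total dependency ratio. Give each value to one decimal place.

0–14: 406 + 447 + 413 = 1,266
15–64: 706 + 607 + 679 + 570 + 581 + 796 + 633 + 653 + 770 + 523 = 6,518
65+: 277 + 531 = 808
Youth dependency ratio = 1,266 / 6,518 × 100 = 19.4
Old-age dependency ratio = 808 / 6,518 × 100 = 12.4
Total dependency ratio = (1,266 + 808) / 6,518 × 100 = 2,074 / 6,518 × 100 = 31.8

Youth dependency ratio: 19.4
Old-age dependency ratio: 12.4
Total dependency ratio: 31.8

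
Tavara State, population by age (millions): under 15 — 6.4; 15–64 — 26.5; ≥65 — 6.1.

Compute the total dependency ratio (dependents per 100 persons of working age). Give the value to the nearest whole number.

Total dependency ratio: 47

Total dependency ratio = (6.4 + 6.1) / 26.5 × 100 = 12.5 / 26.5 × 100 = 47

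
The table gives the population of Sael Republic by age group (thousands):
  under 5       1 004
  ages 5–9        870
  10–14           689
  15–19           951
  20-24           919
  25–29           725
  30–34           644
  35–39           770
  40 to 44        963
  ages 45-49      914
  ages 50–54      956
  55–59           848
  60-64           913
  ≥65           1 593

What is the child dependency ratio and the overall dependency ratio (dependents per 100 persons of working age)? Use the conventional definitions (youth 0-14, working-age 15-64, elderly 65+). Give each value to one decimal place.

Youth dependency ratio: 29.8
Total dependency ratio: 48.3

0–14: 1 004 + 870 + 689 = 2 563
15–64: 951 + 919 + 725 + 644 + 770 + 963 + 914 + 956 + 848 + 913 = 8 603
65+: 1 593
Youth dependency ratio = 2 563 / 8 603 × 100 = 29.8
Total dependency ratio = (2 563 + 1 593) / 8 603 × 100 = 4 156 / 8 603 × 100 = 48.3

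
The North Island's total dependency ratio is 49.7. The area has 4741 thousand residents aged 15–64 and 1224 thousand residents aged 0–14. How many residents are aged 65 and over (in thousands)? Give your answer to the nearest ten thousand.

Aged 65 and over: 1130

Total dependency ratio = (youth + elderly) / working-age × 100
49.7 = (1224 + E) / 4741 × 100
⇒ 1130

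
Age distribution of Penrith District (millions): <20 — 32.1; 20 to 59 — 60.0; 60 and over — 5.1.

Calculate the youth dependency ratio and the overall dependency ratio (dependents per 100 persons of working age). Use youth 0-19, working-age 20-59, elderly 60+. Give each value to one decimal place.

Youth dependency ratio = 32.1 / 60.0 × 100 = 53.5
Total dependency ratio = (32.1 + 5.1) / 60.0 × 100 = 37.2 / 60.0 × 100 = 62.0

Youth dependency ratio: 53.5
Total dependency ratio: 62.0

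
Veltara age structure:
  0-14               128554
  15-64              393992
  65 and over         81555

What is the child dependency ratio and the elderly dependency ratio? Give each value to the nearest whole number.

Youth dependency ratio = 128554 / 393992 × 100 = 33
Old-age dependency ratio = 81555 / 393992 × 100 = 21

Youth dependency ratio: 33
Old-age dependency ratio: 21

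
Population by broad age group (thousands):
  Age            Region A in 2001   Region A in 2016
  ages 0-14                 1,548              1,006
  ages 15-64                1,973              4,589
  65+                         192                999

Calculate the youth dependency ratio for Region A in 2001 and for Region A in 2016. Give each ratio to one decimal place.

Region A in 2001: 78.5
Region A in 2016: 21.9

Region A in 2001: 1,548 / 1,973 × 100 = 78.5
Region A in 2016: 1,006 / 4,589 × 100 = 21.9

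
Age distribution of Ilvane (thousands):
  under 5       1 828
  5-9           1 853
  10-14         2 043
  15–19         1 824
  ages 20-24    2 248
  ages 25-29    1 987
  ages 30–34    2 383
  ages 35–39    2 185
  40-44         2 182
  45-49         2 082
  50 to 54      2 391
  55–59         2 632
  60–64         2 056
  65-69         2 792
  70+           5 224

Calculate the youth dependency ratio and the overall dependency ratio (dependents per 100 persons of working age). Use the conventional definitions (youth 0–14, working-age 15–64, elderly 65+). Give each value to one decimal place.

Youth dependency ratio: 26.1
Total dependency ratio: 62.5

0–14: 1 828 + 1 853 + 2 043 = 5 724
15–64: 1 824 + 2 248 + 1 987 + 2 383 + 2 185 + 2 182 + 2 082 + 2 391 + 2 632 + 2 056 = 21 970
65+: 2 792 + 5 224 = 8 016
Youth dependency ratio = 5 724 / 21 970 × 100 = 26.1
Total dependency ratio = (5 724 + 8 016) / 21 970 × 100 = 13 740 / 21 970 × 100 = 62.5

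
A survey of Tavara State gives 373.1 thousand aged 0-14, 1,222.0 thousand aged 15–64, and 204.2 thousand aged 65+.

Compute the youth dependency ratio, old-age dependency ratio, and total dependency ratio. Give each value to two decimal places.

Youth dependency ratio = 373.1 / 1,222.0 × 100 = 30.53
Old-age dependency ratio = 204.2 / 1,222.0 × 100 = 16.71
Total dependency ratio = (373.1 + 204.2) / 1,222.0 × 100 = 577.3 / 1,222.0 × 100 = 47.24

Youth dependency ratio: 30.53
Old-age dependency ratio: 16.71
Total dependency ratio: 47.24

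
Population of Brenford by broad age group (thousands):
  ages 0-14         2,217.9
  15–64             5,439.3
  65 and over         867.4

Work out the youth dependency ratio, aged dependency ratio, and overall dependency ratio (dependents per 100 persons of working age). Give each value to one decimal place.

Youth dependency ratio: 40.8
Old-age dependency ratio: 15.9
Total dependency ratio: 56.7

Youth dependency ratio = 2,217.9 / 5,439.3 × 100 = 40.8
Old-age dependency ratio = 867.4 / 5,439.3 × 100 = 15.9
Total dependency ratio = (2,217.9 + 867.4) / 5,439.3 × 100 = 3,085.3 / 5,439.3 × 100 = 56.7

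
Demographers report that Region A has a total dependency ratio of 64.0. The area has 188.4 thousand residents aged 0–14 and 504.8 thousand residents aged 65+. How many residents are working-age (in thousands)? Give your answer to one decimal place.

Working-age: 1,083.1

Total dependency ratio = (youth + elderly) / working-age × 100
64.0 = (188.4 + 504.8) / W × 100
⇒ 1,083.1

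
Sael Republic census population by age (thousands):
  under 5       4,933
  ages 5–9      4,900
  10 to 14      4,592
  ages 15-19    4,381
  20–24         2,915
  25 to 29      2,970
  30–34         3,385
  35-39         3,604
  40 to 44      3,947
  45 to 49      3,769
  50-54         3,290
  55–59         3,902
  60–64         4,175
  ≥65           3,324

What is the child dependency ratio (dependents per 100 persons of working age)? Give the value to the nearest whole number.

Youth dependency ratio: 40

0–14: 4,933 + 4,900 + 4,592 = 14,425
15–64: 4,381 + 2,915 + 2,970 + 3,385 + 3,604 + 3,947 + 3,769 + 3,290 + 3,902 + 4,175 = 36,338
65+: 3,324
Youth dependency ratio = 14,425 / 36,338 × 100 = 40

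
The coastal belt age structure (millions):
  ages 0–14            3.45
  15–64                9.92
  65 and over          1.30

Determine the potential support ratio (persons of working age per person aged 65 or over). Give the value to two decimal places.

Potential support ratio: 7.63

Potential support ratio = 9.92 / 1.30 = 7.63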